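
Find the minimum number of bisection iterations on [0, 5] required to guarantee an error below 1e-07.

We need (b-a)/2^n ≤ 1e-07
(5 - 0)/2^n ≤ 1e-07
5/2^n ≤ 1e-07
2^n ≥ 50000000
n ≥ log₂(50000000) = 25.58
n ≥ 26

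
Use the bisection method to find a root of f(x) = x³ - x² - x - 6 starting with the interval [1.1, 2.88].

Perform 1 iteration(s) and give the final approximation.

f(x) = x³ - x² - x - 6
Initial interval: [1.1, 2.88]

Iteration 1:
  c_1 = (1.100000 + 2.880000)/2 = 1.990000
  f(c_1) = f(1.990000) = -4.069501
  f(a) × f(c) ≥ 0, new interval: [1.990000, 2.880000]

After 1 iteration(s), the approximation is c_1 = 1.990000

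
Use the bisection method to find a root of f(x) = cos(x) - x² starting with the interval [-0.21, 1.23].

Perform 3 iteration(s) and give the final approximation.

f(x) = cos(x) - x²
Initial interval: [-0.21, 1.23]

Iteration 1:
  c_1 = (-0.210000 + 1.230000)/2 = 0.510000
  f(c_1) = f(0.510000) = 0.612645
  f(a) × f(c) ≥ 0, new interval: [0.510000, 1.230000]
Iteration 2:
  c_2 = (0.510000 + 1.230000)/2 = 0.870000
  f(c_2) = f(0.870000) = -0.112073
  f(a) × f(c) < 0, new interval: [0.510000, 0.870000]
Iteration 3:
  c_3 = (0.510000 + 0.870000)/2 = 0.690000
  f(c_3) = f(0.690000) = 0.295146
  f(a) × f(c) ≥ 0, new interval: [0.690000, 0.870000]

After 3 iteration(s), the approximation is c_3 = 0.690000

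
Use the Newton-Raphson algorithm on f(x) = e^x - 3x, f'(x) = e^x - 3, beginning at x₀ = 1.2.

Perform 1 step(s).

f(x) = e^x - 3x
f'(x) = e^x - 3
x₀ = 1.2

Newton-Raphson formula: x_{n+1} = x_n - f(x_n)/f'(x_n)

Iteration 1:
  f(1.200000) = -0.279883
  f'(1.200000) = 0.320117
  x_1 = 1.200000 - (-0.279883)/0.320117 = 2.074315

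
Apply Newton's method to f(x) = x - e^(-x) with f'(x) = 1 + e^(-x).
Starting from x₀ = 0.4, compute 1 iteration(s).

f(x) = x - e^(-x)
f'(x) = 1 + e^(-x)
x₀ = 0.4

Newton-Raphson formula: x_{n+1} = x_n - f(x_n)/f'(x_n)

Iteration 1:
  f(0.400000) = -0.270320
  f'(0.400000) = 1.670320
  x_1 = 0.400000 - (-0.270320)/1.670320 = 0.561837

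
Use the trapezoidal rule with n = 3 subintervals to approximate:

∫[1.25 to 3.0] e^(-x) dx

f(x) = e^(-x)
a = 1.25, b = 3.0, n = 3
h = (b - a)/n = 0.583333

Trapezoidal rule: (h/2)[f(x₀) + 2f(x₁) + 2f(x₂) + ... + f(xₙ)]

x_0 = 1.2500, f(x_0) = 0.286505, coefficient = 1
x_1 = 1.8333, f(x_1) = 0.159880, coefficient = 2
x_2 = 2.4167, f(x_2) = 0.089219, coefficient = 2
x_3 = 3.0000, f(x_3) = 0.049787, coefficient = 1

I ≈ (0.583333/2) × 0.834488 = 0.243392
Exact value: 0.236718
Error: 0.006675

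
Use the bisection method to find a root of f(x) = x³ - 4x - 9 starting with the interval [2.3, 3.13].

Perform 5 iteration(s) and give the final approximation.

f(x) = x³ - 4x - 9
Initial interval: [2.3, 3.13]

Iteration 1:
  c_1 = (2.300000 + 3.130000)/2 = 2.715000
  f(c_1) = f(2.715000) = 0.152876
  f(a) × f(c) < 0, new interval: [2.300000, 2.715000]
Iteration 2:
  c_2 = (2.300000 + 2.715000)/2 = 2.507500
  f(c_2) = f(2.507500) = -3.263953
  f(a) × f(c) ≥ 0, new interval: [2.507500, 2.715000]
Iteration 3:
  c_3 = (2.507500 + 2.715000)/2 = 2.611250
  f(c_3) = f(2.611250) = -1.639861
  f(a) × f(c) ≥ 0, new interval: [2.611250, 2.715000]
Iteration 4:
  c_4 = (2.611250 + 2.715000)/2 = 2.663125
  f(c_4) = f(2.663125) = -0.764992
  f(a) × f(c) ≥ 0, new interval: [2.663125, 2.715000]
Iteration 5:
  c_5 = (2.663125 + 2.715000)/2 = 2.689062
  f(c_5) = f(2.689062) = -0.311485
  f(a) × f(c) ≥ 0, new interval: [2.689062, 2.715000]

After 5 iteration(s), the approximation is c_5 = 2.689062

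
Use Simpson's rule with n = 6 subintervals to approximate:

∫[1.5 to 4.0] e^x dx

f(x) = e^x
a = 1.5, b = 4.0, n = 6
h = (b - a)/n = 0.416667

Simpson's rule: (h/3)[f(x₀) + 4f(x₁) + 2f(x₂) + ... + f(xₙ)]

x_0 = 1.5000, f(x_0) = 4.481689, coefficient = 1
x_1 = 1.9167, f(x_1) = 6.798260, coefficient = 4
x_2 = 2.3333, f(x_2) = 10.312259, coefficient = 2
x_3 = 2.7500, f(x_3) = 15.642632, coefficient = 4
x_4 = 3.1667, f(x_4) = 23.728258, coefficient = 2
x_5 = 3.5833, f(x_5) = 35.993319, coefficient = 4
x_6 = 4.0000, f(x_6) = 54.598150, coefficient = 1

I ≈ (0.416667/3) × 360.897715 = 50.124683
Exact value: 50.116461
Error: 0.008222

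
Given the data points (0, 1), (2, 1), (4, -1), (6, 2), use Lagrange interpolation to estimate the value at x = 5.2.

Lagrange interpolation formula:
P(x) = Σ yᵢ × Lᵢ(x)
where Lᵢ(x) = Π_{j≠i} (x - xⱼ)/(xᵢ - xⱼ)

L_0(5.2) = (5.2 - 2)/(0 - 2) × (5.2 - 4)/(0 - 4) × (5.2 - 6)/(0 - 6) = 0.064000
L_1(5.2) = (5.2 - 0)/(2 - 0) × (5.2 - 4)/(2 - 4) × (5.2 - 6)/(2 - 6) = -0.312000
L_2(5.2) = (5.2 - 0)/(4 - 0) × (5.2 - 2)/(4 - 2) × (5.2 - 6)/(4 - 6) = 0.832000
L_3(5.2) = (5.2 - 0)/(6 - 0) × (5.2 - 2)/(6 - 2) × (5.2 - 4)/(6 - 4) = 0.416000

P(5.2) = 1×L_0(5.2) + 1×L_1(5.2) + (-1)×L_2(5.2) + 2×L_3(5.2)
P(5.2) = -0.248000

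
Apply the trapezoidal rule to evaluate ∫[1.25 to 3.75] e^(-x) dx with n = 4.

f(x) = e^(-x)
a = 1.25, b = 3.75, n = 4
h = (b - a)/n = 0.625000

Trapezoidal rule: (h/2)[f(x₀) + 2f(x₁) + 2f(x₂) + ... + f(xₙ)]

x_0 = 1.2500, f(x_0) = 0.286505, coefficient = 1
x_1 = 1.8750, f(x_1) = 0.153355, coefficient = 2
x_2 = 2.5000, f(x_2) = 0.082085, coefficient = 2
x_3 = 3.1250, f(x_3) = 0.043937, coefficient = 2
x_4 = 3.7500, f(x_4) = 0.023518, coefficient = 1

I ≈ (0.625000/2) × 0.868776 = 0.271493
Exact value: 0.262987
Error: 0.008506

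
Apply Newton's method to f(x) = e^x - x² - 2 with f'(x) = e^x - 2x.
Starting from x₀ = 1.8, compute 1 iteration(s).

f(x) = e^x - x² - 2
f'(x) = e^x - 2x
x₀ = 1.8

Newton-Raphson formula: x_{n+1} = x_n - f(x_n)/f'(x_n)

Iteration 1:
  f(1.800000) = 0.809647
  f'(1.800000) = 2.449647
  x_1 = 1.800000 - 0.809647/2.449647 = 1.469484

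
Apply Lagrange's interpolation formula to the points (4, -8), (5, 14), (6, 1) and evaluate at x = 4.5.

Lagrange interpolation formula:
P(x) = Σ yᵢ × Lᵢ(x)
where Lᵢ(x) = Π_{j≠i} (x - xⱼ)/(xᵢ - xⱼ)

L_0(4.5) = (4.5 - 5)/(4 - 5) × (4.5 - 6)/(4 - 6) = 0.375000
L_1(4.5) = (4.5 - 4)/(5 - 4) × (4.5 - 6)/(5 - 6) = 0.750000
L_2(4.5) = (4.5 - 4)/(6 - 4) × (4.5 - 5)/(6 - 5) = -0.125000

P(4.5) = (-8)×L_0(4.5) + 14×L_1(4.5) + 1×L_2(4.5)
P(4.5) = 7.375000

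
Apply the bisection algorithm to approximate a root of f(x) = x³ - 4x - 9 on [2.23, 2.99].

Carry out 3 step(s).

f(x) = x³ - 4x - 9
Initial interval: [2.23, 2.99]

Iteration 1:
  c_1 = (2.230000 + 2.990000)/2 = 2.610000
  f(c_1) = f(2.610000) = -1.660419
  f(a) × f(c) ≥ 0, new interval: [2.610000, 2.990000]
Iteration 2:
  c_2 = (2.610000 + 2.990000)/2 = 2.800000
  f(c_2) = f(2.800000) = 1.752000
  f(a) × f(c) < 0, new interval: [2.610000, 2.800000]
Iteration 3:
  c_3 = (2.610000 + 2.800000)/2 = 2.705000
  f(c_3) = f(2.705000) = -0.027447
  f(a) × f(c) ≥ 0, new interval: [2.705000, 2.800000]

After 3 iteration(s), the approximation is c_3 = 2.705000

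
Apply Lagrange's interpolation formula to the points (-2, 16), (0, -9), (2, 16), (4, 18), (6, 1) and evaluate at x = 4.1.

Lagrange interpolation formula:
P(x) = Σ yᵢ × Lᵢ(x)
where Lᵢ(x) = Π_{j≠i} (x - xⱼ)/(xᵢ - xⱼ)

L_0(4.1) = (4.1 - 0)/(-2 - 0) × (4.1 - 2)/(-2 - 2) × (4.1 - 4)/(-2 - 4) × (4.1 - 6)/(-2 - 6) = -0.004260
L_1(4.1) = (4.1 - (-2))/(0 - (-2)) × (4.1 - 2)/(0 - 2) × (4.1 - 4)/(0 - 4) × (4.1 - 6)/(0 - 6) = 0.025353
L_2(4.1) = (4.1 - (-2))/(2 - (-2)) × (4.1 - 0)/(2 - 0) × (4.1 - 4)/(2 - 4) × (4.1 - 6)/(2 - 6) = -0.074248
L_3(4.1) = (4.1 - (-2))/(4 - (-2)) × (4.1 - 0)/(4 - 0) × (4.1 - 2)/(4 - 2) × (4.1 - 6)/(4 - 6) = 1.039478
L_4(4.1) = (4.1 - (-2))/(6 - (-2)) × (4.1 - 0)/(6 - 0) × (4.1 - 2)/(6 - 2) × (4.1 - 4)/(6 - 4) = 0.013677

P(4.1) = 16×L_0(4.1) + (-9)×L_1(4.1) + 16×L_2(4.1) + 18×L_3(4.1) + 1×L_4(4.1)
P(4.1) = 17.239968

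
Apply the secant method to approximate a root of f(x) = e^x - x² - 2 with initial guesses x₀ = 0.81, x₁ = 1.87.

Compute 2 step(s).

f(x) = e^x - x² - 2
x₀ = 0.81, x₁ = 1.87

Secant formula: x_{n+1} = x_n - f(x_n)(x_n - x_{n-1})/(f(x_n) - f(x_{n-1}))

Iteration 1:
  f(0.810000) = -0.408192
  f(1.870000) = 0.991396
  x_2 = 1.870000 - 0.991396×(1.870000 - 0.810000)/(0.991396 - (-0.408192))
       = 1.119151
Iteration 2:
  f(1.870000) = 0.991396
  f(1.119151) = -0.190246
  x_3 = 1.119151 - (-0.190246)×(1.119151 - 1.870000)/(-0.190246 - 0.991396)
       = 1.240038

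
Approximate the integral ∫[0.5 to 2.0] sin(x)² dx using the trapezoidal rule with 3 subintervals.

f(x) = sin(x)²
a = 0.5, b = 2.0, n = 3
h = (b - a)/n = 0.500000

Trapezoidal rule: (h/2)[f(x₀) + 2f(x₁) + 2f(x₂) + ... + f(xₙ)]

x_0 = 0.5000, f(x_0) = 0.229849, coefficient = 1
x_1 = 1.0000, f(x_1) = 0.708073, coefficient = 2
x_2 = 1.5000, f(x_2) = 0.994996, coefficient = 2
x_3 = 2.0000, f(x_3) = 0.826822, coefficient = 1

I ≈ (0.500000/2) × 4.462810 = 1.115702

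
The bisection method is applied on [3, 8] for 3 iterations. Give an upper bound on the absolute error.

Bisection error bound: |error| ≤ (b-a)/2^n
|error| ≤ (8 - 3)/2^3 = 5/2^3
|error| ≤ 0.6250000000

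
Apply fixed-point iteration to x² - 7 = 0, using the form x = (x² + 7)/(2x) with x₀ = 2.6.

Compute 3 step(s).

Equation: x² - 7 = 0
Fixed-point form: x = (x² + 7)/(2x)
x₀ = 2.6

x_1 = g(2.600000) = 2.646154
x_2 = g(2.646154) = 2.645751
x_3 = g(2.645751) = 2.645751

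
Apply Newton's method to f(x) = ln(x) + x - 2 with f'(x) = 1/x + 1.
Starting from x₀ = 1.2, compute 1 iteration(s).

f(x) = ln(x) + x - 2
f'(x) = 1/x + 1
x₀ = 1.2

Newton-Raphson formula: x_{n+1} = x_n - f(x_n)/f'(x_n)

Iteration 1:
  f(1.200000) = -0.617678
  f'(1.200000) = 1.833333
  x_1 = 1.200000 - (-0.617678)/1.833333 = 1.536916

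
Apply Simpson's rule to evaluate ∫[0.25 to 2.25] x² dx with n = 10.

f(x) = x²
a = 0.25, b = 2.25, n = 10
h = (b - a)/n = 0.200000

Simpson's rule: (h/3)[f(x₀) + 4f(x₁) + 2f(x₂) + ... + f(xₙ)]

x_0 = 0.2500, f(x_0) = 0.062500, coefficient = 1
x_1 = 0.4500, f(x_1) = 0.202500, coefficient = 4
x_2 = 0.6500, f(x_2) = 0.422500, coefficient = 2
x_3 = 0.8500, f(x_3) = 0.722500, coefficient = 4
x_4 = 1.0500, f(x_4) = 1.102500, coefficient = 2
x_5 = 1.2500, f(x_5) = 1.562500, coefficient = 4
x_6 = 1.4500, f(x_6) = 2.102500, coefficient = 2
x_7 = 1.6500, f(x_7) = 2.722500, coefficient = 4
x_8 = 1.8500, f(x_8) = 3.422500, coefficient = 2
x_9 = 2.0500, f(x_9) = 4.202500, coefficient = 4
x_10 = 2.2500, f(x_10) = 5.062500, coefficient = 1

I ≈ (0.200000/3) × 56.875000 = 3.791667
Exact value: 3.791667
Error: 0.000000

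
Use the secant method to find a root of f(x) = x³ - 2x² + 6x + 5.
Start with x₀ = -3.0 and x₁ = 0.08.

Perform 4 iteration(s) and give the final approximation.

f(x) = x³ - 2x² + 6x + 5
x₀ = -3.0, x₁ = 0.08

Secant formula: x_{n+1} = x_n - f(x_n)(x_n - x_{n-1})/(f(x_n) - f(x_{n-1}))

Iteration 1:
  f(-3.000000) = -58.000000
  f(0.080000) = 5.467712
  x_2 = 0.080000 - 5.467712×(0.080000 - (-3.000000))/(5.467712 - (-58.000000))
       = -0.185340
Iteration 2:
  f(0.080000) = 5.467712
  f(-0.185340) = 3.812888
  x_3 = -0.185340 - 3.812888×(-0.185340 - 0.080000)/(3.812888 - 5.467712)
       = -0.796713
Iteration 3:
  f(-0.185340) = 3.812888
  f(-0.796713) = -1.555495
  x_4 = -0.796713 - (-1.555495)×(-0.796713 - (-0.185340))/(-1.555495 - 3.812888)
       = -0.619567
Iteration 4:
  f(-0.796713) = -1.555495
  f(-0.619567) = 0.277042
  x_5 = -0.619567 - 0.277042×(-0.619567 - (-0.796713))/(0.277042 - (-1.555495))
       = -0.646348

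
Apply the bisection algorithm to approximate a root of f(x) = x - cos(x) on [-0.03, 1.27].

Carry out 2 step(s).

f(x) = x - cos(x)
Initial interval: [-0.03, 1.27]

Iteration 1:
  c_1 = (-0.030000 + 1.270000)/2 = 0.620000
  f(c_1) = f(0.620000) = -0.193878
  f(a) × f(c) ≥ 0, new interval: [0.620000, 1.270000]
Iteration 2:
  c_2 = (0.620000 + 1.270000)/2 = 0.945000
  f(c_2) = f(0.945000) = 0.359257
  f(a) × f(c) < 0, new interval: [0.620000, 0.945000]

After 2 iteration(s), the approximation is c_2 = 0.945000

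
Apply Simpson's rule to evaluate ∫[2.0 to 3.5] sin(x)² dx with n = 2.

f(x) = sin(x)²
a = 2.0, b = 3.5, n = 2
h = (b - a)/n = 0.750000

Simpson's rule: (h/3)[f(x₀) + 4f(x₁) + 2f(x₂) + ... + f(xₙ)]

x_0 = 2.0000, f(x_0) = 0.826822, coefficient = 1
x_1 = 2.7500, f(x_1) = 0.145665, coefficient = 4
x_2 = 3.5000, f(x_2) = 0.123049, coefficient = 1

I ≈ (0.750000/3) × 1.532531 = 0.383133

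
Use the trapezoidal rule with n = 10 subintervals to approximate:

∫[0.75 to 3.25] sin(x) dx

f(x) = sin(x)
a = 0.75, b = 3.25, n = 10
h = (b - a)/n = 0.250000

Trapezoidal rule: (h/2)[f(x₀) + 2f(x₁) + 2f(x₂) + ... + f(xₙ)]

x_0 = 0.7500, f(x_0) = 0.681639, coefficient = 1
x_1 = 1.0000, f(x_1) = 0.841471, coefficient = 2
x_2 = 1.2500, f(x_2) = 0.948985, coefficient = 2
x_3 = 1.5000, f(x_3) = 0.997495, coefficient = 2
x_4 = 1.7500, f(x_4) = 0.983986, coefficient = 2
x_5 = 2.0000, f(x_5) = 0.909297, coefficient = 2
x_6 = 2.2500, f(x_6) = 0.778073, coefficient = 2
x_7 = 2.5000, f(x_7) = 0.598472, coefficient = 2
x_8 = 2.7500, f(x_8) = 0.381661, coefficient = 2
x_9 = 3.0000, f(x_9) = 0.141120, coefficient = 2
x_10 = 3.2500, f(x_10) = -0.108195, coefficient = 1

I ≈ (0.250000/2) × 13.734564 = 1.716821
Exact value: 1.725819
Error: 0.008998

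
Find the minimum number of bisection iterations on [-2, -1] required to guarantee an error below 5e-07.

We need (b-a)/2^n ≤ 5e-07
(-1 - (-2))/2^n ≤ 5e-07
1/2^n ≤ 5e-07
2^n ≥ 2000000
n ≥ log₂(2000000) = 20.93
n ≥ 21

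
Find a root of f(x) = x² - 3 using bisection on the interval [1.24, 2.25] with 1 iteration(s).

f(x) = x² - 3
Initial interval: [1.24, 2.25]

Iteration 1:
  c_1 = (1.240000 + 2.250000)/2 = 1.745000
  f(c_1) = f(1.745000) = 0.045025
  f(a) × f(c) < 0, new interval: [1.240000, 1.745000]

After 1 iteration(s), the approximation is c_1 = 1.745000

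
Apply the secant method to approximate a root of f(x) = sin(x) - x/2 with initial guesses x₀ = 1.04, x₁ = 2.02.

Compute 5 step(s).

f(x) = sin(x) - x/2
x₀ = 1.04, x₁ = 2.02

Secant formula: x_{n+1} = x_n - f(x_n)(x_n - x_{n-1})/(f(x_n) - f(x_{n-1}))

Iteration 1:
  f(1.040000) = 0.342404
  f(2.020000) = -0.109207
  x_2 = 2.020000 - (-0.109207)×(2.020000 - 1.040000)/(-0.109207 - 0.342404)
       = 1.783020
Iteration 2:
  f(2.020000) = -0.109207
  f(1.783020) = 0.086055
  x_3 = 1.783020 - 0.086055×(1.783020 - 2.020000)/(0.086055 - (-0.109207))
       = 1.887461
Iteration 3:
  f(1.783020) = 0.086055
  f(1.887461) = 0.006549
  x_4 = 1.887461 - 0.006549×(1.887461 - 1.783020)/(0.006549 - 0.086055)
       = 1.896064
Iteration 4:
  f(1.887461) = 0.006549
  f(1.896064) = -0.000467
  x_5 = 1.896064 - (-0.000467)×(1.896064 - 1.887461)/(-0.000467 - 0.006549)
       = 1.895492
Iteration 5:
  f(1.896064) = -0.000467
  f(1.895492) = 0.000002
  x_6 = 1.895492 - 0.000002×(1.895492 - 1.896064)/(0.000002 - (-0.000467))
       = 1.895494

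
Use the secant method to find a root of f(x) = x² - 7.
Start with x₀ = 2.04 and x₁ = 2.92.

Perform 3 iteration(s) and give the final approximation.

f(x) = x² - 7
x₀ = 2.04, x₁ = 2.92

Secant formula: x_{n+1} = x_n - f(x_n)(x_n - x_{n-1})/(f(x_n) - f(x_{n-1}))

Iteration 1:
  f(2.040000) = -2.838400
  f(2.920000) = 1.526400
  x_2 = 2.920000 - 1.526400×(2.920000 - 2.040000)/(1.526400 - (-2.838400))
       = 2.612258
Iteration 2:
  f(2.920000) = 1.526400
  f(2.612258) = -0.176108
  x_3 = 2.612258 - (-0.176108)×(2.612258 - 2.920000)/(-0.176108 - 1.526400)
       = 2.644091
Iteration 3:
  f(2.612258) = -0.176108
  f(2.644091) = -0.008783
  x_4 = 2.644091 - (-0.008783)×(2.644091 - 2.612258)/(-0.008783 - (-0.176108))
       = 2.645762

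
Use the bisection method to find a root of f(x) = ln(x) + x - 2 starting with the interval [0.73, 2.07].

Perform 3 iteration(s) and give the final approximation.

f(x) = ln(x) + x - 2
Initial interval: [0.73, 2.07]

Iteration 1:
  c_1 = (0.730000 + 2.070000)/2 = 1.400000
  f(c_1) = f(1.400000) = -0.263528
  f(a) × f(c) ≥ 0, new interval: [1.400000, 2.070000]
Iteration 2:
  c_2 = (1.400000 + 2.070000)/2 = 1.735000
  f(c_2) = f(1.735000) = 0.286007
  f(a) × f(c) < 0, new interval: [1.400000, 1.735000]
Iteration 3:
  c_3 = (1.400000 + 1.735000)/2 = 1.567500
  f(c_3) = f(1.567500) = 0.016982
  f(a) × f(c) < 0, new interval: [1.400000, 1.567500]

After 3 iteration(s), the approximation is c_3 = 1.567500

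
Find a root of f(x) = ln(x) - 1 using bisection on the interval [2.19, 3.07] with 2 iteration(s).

f(x) = ln(x) - 1
Initial interval: [2.19, 3.07]

Iteration 1:
  c_1 = (2.190000 + 3.070000)/2 = 2.630000
  f(c_1) = f(2.630000) = -0.033016
  f(a) × f(c) ≥ 0, new interval: [2.630000, 3.070000]
Iteration 2:
  c_2 = (2.630000 + 3.070000)/2 = 2.850000
  f(c_2) = f(2.850000) = 0.047319
  f(a) × f(c) < 0, new interval: [2.630000, 2.850000]

After 2 iteration(s), the approximation is c_2 = 2.850000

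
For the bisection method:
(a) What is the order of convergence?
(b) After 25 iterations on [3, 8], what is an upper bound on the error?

(a) Bisection has linear (order 1) convergence; the error is halved each step.

(b) Error bound = (b-a)/2^n = (8 - 3)/2^{25}
    = 5/2^{25}

(a) 1 (linear); (b) error ≤ 1.49e-07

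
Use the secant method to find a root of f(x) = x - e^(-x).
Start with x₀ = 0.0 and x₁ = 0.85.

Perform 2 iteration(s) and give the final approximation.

f(x) = x - e^(-x)
x₀ = 0.0, x₁ = 0.85

Secant formula: x_{n+1} = x_n - f(x_n)(x_n - x_{n-1})/(f(x_n) - f(x_{n-1}))

Iteration 1:
  f(0.000000) = -1.000000
  f(0.850000) = 0.422585
  x_2 = 0.850000 - 0.422585×(0.850000 - 0.000000)/(0.422585 - (-1.000000))
       = 0.597504
Iteration 2:
  f(0.850000) = 0.422585
  f(0.597504) = 0.047321
  x_3 = 0.597504 - 0.047321×(0.597504 - 0.850000)/(0.047321 - 0.422585)
       = 0.565664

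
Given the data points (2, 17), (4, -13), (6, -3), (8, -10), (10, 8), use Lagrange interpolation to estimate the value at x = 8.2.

Lagrange interpolation formula:
P(x) = Σ yᵢ × Lᵢ(x)
where Lᵢ(x) = Π_{j≠i} (x - xⱼ)/(xᵢ - xⱼ)

L_0(8.2) = (8.2 - 4)/(2 - 4) × (8.2 - 6)/(2 - 6) × (8.2 - 8)/(2 - 8) × (8.2 - 10)/(2 - 10) = -0.008662
L_1(8.2) = (8.2 - 2)/(4 - 2) × (8.2 - 6)/(4 - 6) × (8.2 - 8)/(4 - 8) × (8.2 - 10)/(4 - 10) = 0.051150
L_2(8.2) = (8.2 - 2)/(6 - 2) × (8.2 - 4)/(6 - 4) × (8.2 - 8)/(6 - 8) × (8.2 - 10)/(6 - 10) = -0.146475
L_3(8.2) = (8.2 - 2)/(8 - 2) × (8.2 - 4)/(8 - 4) × (8.2 - 6)/(8 - 6) × (8.2 - 10)/(8 - 10) = 1.074150
L_4(8.2) = (8.2 - 2)/(10 - 2) × (8.2 - 4)/(10 - 4) × (8.2 - 6)/(10 - 6) × (8.2 - 8)/(10 - 8) = 0.029837

P(8.2) = 17×L_0(8.2) + (-13)×L_1(8.2) + (-3)×L_2(8.2) + (-10)×L_3(8.2) + 8×L_4(8.2)
P(8.2) = -10.875587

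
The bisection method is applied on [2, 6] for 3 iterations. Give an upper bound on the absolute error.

Bisection error bound: |error| ≤ (b-a)/2^n
|error| ≤ (6 - 2)/2^3 = 4/2^3
|error| ≤ 0.5000000000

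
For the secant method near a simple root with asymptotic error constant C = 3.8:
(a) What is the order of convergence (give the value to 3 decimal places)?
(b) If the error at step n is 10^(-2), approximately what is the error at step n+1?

(a) Secant method has superlinear convergence with order φ = (1+√5)/2 ≈ 1.618.
    This means |e_{n+1}| ≈ C|e_n|^1.618.

(b) With |e_n| = 10^(-2) and C = 3.8:
    |e_{n+1}| ≈ 3.8 × (10^(-2))^1.618 = 3.8 × 10^(-3.24)

(a) ≈ 1.618 (golden ratio); (b) |e_{n+1}| ≈ 2.207e-03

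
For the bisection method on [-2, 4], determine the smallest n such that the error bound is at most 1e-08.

We need (b-a)/2^n ≤ 1e-08
(4 - (-2))/2^n ≤ 1e-08
6/2^n ≤ 1e-08
2^n ≥ 600000000
n ≥ log₂(600000000) = 29.16
n ≥ 30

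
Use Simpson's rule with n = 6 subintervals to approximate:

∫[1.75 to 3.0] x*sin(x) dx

f(x) = x*sin(x)
a = 1.75, b = 3.0, n = 6
h = (b - a)/n = 0.208333

Simpson's rule: (h/3)[f(x₀) + 4f(x₁) + 2f(x₂) + ... + f(xₙ)]

x_0 = 1.7500, f(x_0) = 1.721975, coefficient = 1
x_1 = 1.9583, f(x_1) = 1.813109, coefficient = 4
x_2 = 2.1667, f(x_2) = 1.793264, coefficient = 2
x_3 = 2.3750, f(x_3) = 1.647502, coefficient = 4
x_4 = 2.5833, f(x_4) = 1.368419, coefficient = 2
x_5 = 2.7917, f(x_5) = 0.957062, coefficient = 4
x_6 = 3.0000, f(x_6) = 0.423360, coefficient = 1

I ≈ (0.208333/3) × 26.139393 = 1.815236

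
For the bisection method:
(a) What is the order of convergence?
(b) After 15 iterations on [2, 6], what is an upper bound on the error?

(a) Bisection has linear (order 1) convergence; the error is halved each step.

(b) Error bound = (b-a)/2^n = (6 - 2)/2^{15}
    = 4/2^{15}

(a) 1 (linear); (b) error ≤ 1.22e-04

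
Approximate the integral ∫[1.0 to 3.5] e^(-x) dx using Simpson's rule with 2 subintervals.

f(x) = e^(-x)
a = 1.0, b = 3.5, n = 2
h = (b - a)/n = 1.250000

Simpson's rule: (h/3)[f(x₀) + 4f(x₁) + 2f(x₂) + ... + f(xₙ)]

x_0 = 1.0000, f(x_0) = 0.367879, coefficient = 1
x_1 = 2.2500, f(x_1) = 0.105399, coefficient = 4
x_2 = 3.5000, f(x_2) = 0.030197, coefficient = 1

I ≈ (1.250000/3) × 0.819674 = 0.341531
Exact value: 0.337682
Error: 0.003849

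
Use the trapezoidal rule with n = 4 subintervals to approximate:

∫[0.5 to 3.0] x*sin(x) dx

f(x) = x*sin(x)
a = 0.5, b = 3.0, n = 4
h = (b - a)/n = 0.625000

Trapezoidal rule: (h/2)[f(x₀) + 2f(x₁) + 2f(x₂) + ... + f(xₙ)]

x_0 = 0.5000, f(x_0) = 0.239713, coefficient = 1
x_1 = 1.1250, f(x_1) = 1.015051, coefficient = 2
x_2 = 1.7500, f(x_2) = 1.721975, coefficient = 2
x_3 = 2.3750, f(x_3) = 1.647502, coefficient = 2
x_4 = 3.0000, f(x_4) = 0.423360, coefficient = 1

I ≈ (0.625000/2) × 9.432130 = 2.947540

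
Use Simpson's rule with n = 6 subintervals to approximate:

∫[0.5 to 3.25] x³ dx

f(x) = x³
a = 0.5, b = 3.25, n = 6
h = (b - a)/n = 0.458333

Simpson's rule: (h/3)[f(x₀) + 4f(x₁) + 2f(x₂) + ... + f(xₙ)]

x_0 = 0.5000, f(x_0) = 0.125000, coefficient = 1
x_1 = 0.9583, f(x_1) = 0.880136, coefficient = 4
x_2 = 1.4167, f(x_2) = 2.843171, coefficient = 2
x_3 = 1.8750, f(x_3) = 6.591797, coefficient = 4
x_4 = 2.3333, f(x_4) = 12.703704, coefficient = 2
x_5 = 2.7917, f(x_5) = 21.756583, coefficient = 4
x_6 = 3.2500, f(x_6) = 34.328125, coefficient = 1

I ≈ (0.458333/3) × 182.460937 = 27.875977
Exact value: 27.875977
Error: 0.000000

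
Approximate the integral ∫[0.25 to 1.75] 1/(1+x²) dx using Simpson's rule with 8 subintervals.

f(x) = 1/(1+x²)
a = 0.25, b = 1.75, n = 8
h = (b - a)/n = 0.187500

Simpson's rule: (h/3)[f(x₀) + 4f(x₁) + 2f(x₂) + ... + f(xₙ)]

x_0 = 0.2500, f(x_0) = 0.941176, coefficient = 1
x_1 = 0.4375, f(x_1) = 0.839344, coefficient = 4
x_2 = 0.6250, f(x_2) = 0.719101, coefficient = 2
x_3 = 0.8125, f(x_3) = 0.602353, coefficient = 4
x_4 = 1.0000, f(x_4) = 0.500000, coefficient = 2
x_5 = 1.1875, f(x_5) = 0.414911, coefficient = 4
x_6 = 1.3750, f(x_6) = 0.345946, coefficient = 2
x_7 = 1.5625, f(x_7) = 0.290579, coefficient = 4
x_8 = 1.7500, f(x_8) = 0.246154, coefficient = 1

I ≈ (0.187500/3) × 12.906172 = 0.806636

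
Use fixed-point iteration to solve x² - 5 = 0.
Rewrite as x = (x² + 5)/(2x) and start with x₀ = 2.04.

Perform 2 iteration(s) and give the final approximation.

Equation: x² - 5 = 0
Fixed-point form: x = (x² + 5)/(2x)
x₀ = 2.04

x_1 = g(2.040000) = 2.245490
x_2 = g(2.245490) = 2.236088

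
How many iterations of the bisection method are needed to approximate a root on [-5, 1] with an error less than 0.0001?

We need (b-a)/2^n ≤ 0.0001
(1 - (-5))/2^n ≤ 0.0001
6/2^n ≤ 0.0001
2^n ≥ 60000
n ≥ log₂(60000) = 15.87
n ≥ 16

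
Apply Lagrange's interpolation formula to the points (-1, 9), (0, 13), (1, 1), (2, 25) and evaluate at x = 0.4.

Lagrange interpolation formula:
P(x) = Σ yᵢ × Lᵢ(x)
where Lᵢ(x) = Π_{j≠i} (x - xⱼ)/(xᵢ - xⱼ)

L_0(0.4) = (0.4 - 0)/(-1 - 0) × (0.4 - 1)/(-1 - 1) × (0.4 - 2)/(-1 - 2) = -0.064000
L_1(0.4) = (0.4 - (-1))/(0 - (-1)) × (0.4 - 1)/(0 - 1) × (0.4 - 2)/(0 - 2) = 0.672000
L_2(0.4) = (0.4 - (-1))/(1 - (-1)) × (0.4 - 0)/(1 - 0) × (0.4 - 2)/(1 - 2) = 0.448000
L_3(0.4) = (0.4 - (-1))/(2 - (-1)) × (0.4 - 0)/(2 - 0) × (0.4 - 1)/(2 - 1) = -0.056000

P(0.4) = 9×L_0(0.4) + 13×L_1(0.4) + 1×L_2(0.4) + 25×L_3(0.4)
P(0.4) = 7.208000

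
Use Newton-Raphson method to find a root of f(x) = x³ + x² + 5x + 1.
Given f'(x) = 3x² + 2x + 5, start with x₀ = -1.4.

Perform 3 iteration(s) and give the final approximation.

f(x) = x³ + x² + 5x + 1
f'(x) = 3x² + 2x + 5
x₀ = -1.4

Newton-Raphson formula: x_{n+1} = x_n - f(x_n)/f'(x_n)

Iteration 1:
  f(-1.400000) = -6.784000
  f'(-1.400000) = 8.080000
  x_1 = -1.400000 - (-6.784000)/8.080000 = -0.560396
Iteration 2:
  f(-0.560396) = -1.663925
  f'(-0.560396) = 4.821339
  x_2 = -0.560396 - (-1.663925)/4.821339 = -0.215279
Iteration 3:
  f(-0.215279) = -0.040028
  f'(-0.215279) = 4.708477
  x_3 = -0.215279 - (-0.040028)/4.708477 = -0.206778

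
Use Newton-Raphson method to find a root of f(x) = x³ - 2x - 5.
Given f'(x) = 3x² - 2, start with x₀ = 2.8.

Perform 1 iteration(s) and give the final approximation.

f(x) = x³ - 2x - 5
f'(x) = 3x² - 2
x₀ = 2.8

Newton-Raphson formula: x_{n+1} = x_n - f(x_n)/f'(x_n)

Iteration 1:
  f(2.800000) = 11.352000
  f'(2.800000) = 21.520000
  x_1 = 2.800000 - 11.352000/21.520000 = 2.272491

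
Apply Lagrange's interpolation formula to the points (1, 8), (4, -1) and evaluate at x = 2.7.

Lagrange interpolation formula:
P(x) = Σ yᵢ × Lᵢ(x)
where Lᵢ(x) = Π_{j≠i} (x - xⱼ)/(xᵢ - xⱼ)

L_0(2.7) = (2.7 - 4)/(1 - 4) = 0.433333
L_1(2.7) = (2.7 - 1)/(4 - 1) = 0.566667

P(2.7) = 8×L_0(2.7) + (-1)×L_1(2.7)
P(2.7) = 2.900000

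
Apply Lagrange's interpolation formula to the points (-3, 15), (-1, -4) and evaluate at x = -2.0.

Lagrange interpolation formula:
P(x) = Σ yᵢ × Lᵢ(x)
where Lᵢ(x) = Π_{j≠i} (x - xⱼ)/(xᵢ - xⱼ)

L_0(-2.0) = (-2.0 - (-1))/(-3 - (-1)) = 0.500000
L_1(-2.0) = (-2.0 - (-3))/(-1 - (-3)) = 0.500000

P(-2.0) = 15×L_0(-2.0) + (-4)×L_1(-2.0)
P(-2.0) = 5.500000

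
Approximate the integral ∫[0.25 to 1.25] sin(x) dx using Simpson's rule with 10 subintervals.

f(x) = sin(x)
a = 0.25, b = 1.25, n = 10
h = (b - a)/n = 0.100000

Simpson's rule: (h/3)[f(x₀) + 4f(x₁) + 2f(x₂) + ... + f(xₙ)]

x_0 = 0.2500, f(x_0) = 0.247404, coefficient = 1
x_1 = 0.3500, f(x_1) = 0.342898, coefficient = 4
x_2 = 0.4500, f(x_2) = 0.434966, coefficient = 2
x_3 = 0.5500, f(x_3) = 0.522687, coefficient = 4
x_4 = 0.6500, f(x_4) = 0.605186, coefficient = 2
x_5 = 0.7500, f(x_5) = 0.681639, coefficient = 4
x_6 = 0.8500, f(x_6) = 0.751280, coefficient = 2
x_7 = 0.9500, f(x_7) = 0.813416, coefficient = 4
x_8 = 1.0500, f(x_8) = 0.867423, coefficient = 2
x_9 = 1.1500, f(x_9) = 0.912764, coefficient = 4
x_10 = 1.2500, f(x_10) = 0.948985, coefficient = 1

I ≈ (0.100000/3) × 19.607713 = 0.653590
Exact value: 0.653590
Error: 0.000000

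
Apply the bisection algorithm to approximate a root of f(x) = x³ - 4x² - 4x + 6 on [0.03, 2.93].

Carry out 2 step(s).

f(x) = x³ - 4x² - 4x + 6
Initial interval: [0.03, 2.93]

Iteration 1:
  c_1 = (0.030000 + 2.930000)/2 = 1.480000
  f(c_1) = f(1.480000) = -5.439808
  f(a) × f(c) < 0, new interval: [0.030000, 1.480000]
Iteration 2:
  c_2 = (0.030000 + 1.480000)/2 = 0.755000
  f(c_2) = f(0.755000) = 1.130269
  f(a) × f(c) ≥ 0, new interval: [0.755000, 1.480000]

After 2 iteration(s), the approximation is c_2 = 0.755000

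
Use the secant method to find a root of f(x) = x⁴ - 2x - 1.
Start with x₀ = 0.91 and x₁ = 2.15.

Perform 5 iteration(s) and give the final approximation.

f(x) = x⁴ - 2x - 1
x₀ = 0.91, x₁ = 2.15

Secant formula: x_{n+1} = x_n - f(x_n)(x_n - x_{n-1})/(f(x_n) - f(x_{n-1}))

Iteration 1:
  f(0.910000) = -2.134250
  f(2.150000) = 16.067506
  x_2 = 2.150000 - 16.067506×(2.150000 - 0.910000)/(16.067506 - (-2.134250))
       = 1.055396
Iteration 2:
  f(2.150000) = 16.067506
  f(1.055396) = -1.870105
  x_3 = 1.055396 - (-1.870105)×(1.055396 - 2.150000)/(-1.870105 - 16.067506)
       = 1.169516
Iteration 3:
  f(1.055396) = -1.870105
  f(1.169516) = -1.468246
  x_4 = 1.169516 - (-1.468246)×(1.169516 - 1.055396)/(-1.468246 - (-1.870105))
       = 1.586464
Iteration 4:
  f(1.169516) = -1.468246
  f(1.586464) = 2.161703
  x_5 = 1.586464 - 2.161703×(1.586464 - 1.169516)/(2.161703 - (-1.468246))
       = 1.338163
Iteration 5:
  f(1.586464) = 2.161703
  f(1.338163) = -0.469787
  x_6 = 1.338163 - (-0.469787)×(1.338163 - 1.586464)/(-0.469787 - 2.161703)
       = 1.382491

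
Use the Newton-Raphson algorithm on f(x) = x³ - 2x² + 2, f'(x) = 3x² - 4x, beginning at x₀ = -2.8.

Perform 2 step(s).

f(x) = x³ - 2x² + 2
f'(x) = 3x² - 4x
x₀ = -2.8

Newton-Raphson formula: x_{n+1} = x_n - f(x_n)/f'(x_n)

Iteration 1:
  f(-2.800000) = -35.632000
  f'(-2.800000) = 34.720000
  x_1 = -2.800000 - (-35.632000)/34.720000 = -1.773733
Iteration 2:
  f(-1.773733) = -9.872645
  f'(-1.773733) = 16.533314
  x_2 = -1.773733 - (-9.872645)/16.533314 = -1.176596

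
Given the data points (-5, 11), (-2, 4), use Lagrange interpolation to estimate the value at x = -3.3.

Lagrange interpolation formula:
P(x) = Σ yᵢ × Lᵢ(x)
where Lᵢ(x) = Π_{j≠i} (x - xⱼ)/(xᵢ - xⱼ)

L_0(-3.3) = (-3.3 - (-2))/(-5 - (-2)) = 0.433333
L_1(-3.3) = (-3.3 - (-5))/(-2 - (-5)) = 0.566667

P(-3.3) = 11×L_0(-3.3) + 4×L_1(-3.3)
P(-3.3) = 7.033333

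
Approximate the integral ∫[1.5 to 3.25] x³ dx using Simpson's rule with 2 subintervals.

f(x) = x³
a = 1.5, b = 3.25, n = 2
h = (b - a)/n = 0.875000

Simpson's rule: (h/3)[f(x₀) + 4f(x₁) + 2f(x₂) + ... + f(xₙ)]

x_0 = 1.5000, f(x_0) = 3.375000, coefficient = 1
x_1 = 2.3750, f(x_1) = 13.396484, coefficient = 4
x_2 = 3.2500, f(x_2) = 34.328125, coefficient = 1

I ≈ (0.875000/3) × 91.289062 = 26.625977
Exact value: 26.625977
Error: 0.000000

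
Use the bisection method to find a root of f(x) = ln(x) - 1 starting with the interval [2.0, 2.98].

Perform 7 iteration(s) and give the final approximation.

f(x) = ln(x) - 1
Initial interval: [2.0, 2.98]

Iteration 1:
  c_1 = (2.000000 + 2.980000)/2 = 2.490000
  f(c_1) = f(2.490000) = -0.087717
  f(a) × f(c) ≥ 0, new interval: [2.490000, 2.980000]
Iteration 2:
  c_2 = (2.490000 + 2.980000)/2 = 2.735000
  f(c_2) = f(2.735000) = 0.006131
  f(a) × f(c) < 0, new interval: [2.490000, 2.735000]
Iteration 3:
  c_3 = (2.490000 + 2.735000)/2 = 2.612500
  f(c_3) = f(2.612500) = -0.039692
  f(a) × f(c) ≥ 0, new interval: [2.612500, 2.735000]
Iteration 4:
  c_4 = (2.612500 + 2.735000)/2 = 2.673750
  f(c_4) = f(2.673750) = -0.016518
  f(a) × f(c) ≥ 0, new interval: [2.673750, 2.735000]
Iteration 5:
  c_5 = (2.673750 + 2.735000)/2 = 2.704375
  f(c_5) = f(2.704375) = -0.005129
  f(a) × f(c) ≥ 0, new interval: [2.704375, 2.735000]
Iteration 6:
  c_6 = (2.704375 + 2.735000)/2 = 2.719688
  f(c_6) = f(2.719688) = 0.000517
  f(a) × f(c) < 0, new interval: [2.704375, 2.719688]
Iteration 7:
  c_7 = (2.704375 + 2.719688)/2 = 2.712031
  f(c_7) = f(2.712031) = -0.002302
  f(a) × f(c) ≥ 0, new interval: [2.712031, 2.719688]

After 7 iteration(s), the approximation is c_7 = 2.712031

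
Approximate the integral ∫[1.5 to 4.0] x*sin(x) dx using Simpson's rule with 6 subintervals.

f(x) = x*sin(x)
a = 1.5, b = 4.0, n = 6
h = (b - a)/n = 0.416667

Simpson's rule: (h/3)[f(x₀) + 4f(x₁) + 2f(x₂) + ... + f(xₙ)]

x_0 = 1.5000, f(x_0) = 1.496242, coefficient = 1
x_1 = 1.9167, f(x_1) = 1.803163, coefficient = 4
x_2 = 2.3333, f(x_2) = 1.687200, coefficient = 2
x_3 = 2.7500, f(x_3) = 1.049568, coefficient = 4
x_4 = 3.1667, f(x_4) = -0.079393, coefficient = 2
x_5 = 3.5833, f(x_5) = -1.531924, coefficient = 4
x_6 = 4.0000, f(x_6) = -3.027210, coefficient = 1

I ≈ (0.416667/3) × 6.967875 = 0.967760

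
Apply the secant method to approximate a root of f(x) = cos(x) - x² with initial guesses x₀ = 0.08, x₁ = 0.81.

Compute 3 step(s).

f(x) = cos(x) - x²
x₀ = 0.08, x₁ = 0.81

Secant formula: x_{n+1} = x_n - f(x_n)(x_n - x_{n-1})/(f(x_n) - f(x_{n-1}))

Iteration 1:
  f(0.080000) = 0.990402
  f(0.810000) = 0.033398
  x_2 = 0.810000 - 0.033398×(0.810000 - 0.080000)/(0.033398 - 0.990402)
       = 0.835476
Iteration 2:
  f(0.810000) = 0.033398
  f(0.835476) = -0.027196
  x_3 = 0.835476 - (-0.027196)×(0.835476 - 0.810000)/(-0.027196 - 0.033398)
       = 0.824042
Iteration 3:
  f(0.835476) = -0.027196
  f(0.824042) = 0.000215
  x_4 = 0.824042 - 0.000215×(0.824042 - 0.835476)/(0.000215 - (-0.027196))
       = 0.824132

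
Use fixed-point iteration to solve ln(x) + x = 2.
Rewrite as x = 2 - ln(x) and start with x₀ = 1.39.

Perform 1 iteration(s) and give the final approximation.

Equation: ln(x) + x = 2
Fixed-point form: x = 2 - ln(x)
x₀ = 1.39

x_1 = g(1.390000) = 1.670696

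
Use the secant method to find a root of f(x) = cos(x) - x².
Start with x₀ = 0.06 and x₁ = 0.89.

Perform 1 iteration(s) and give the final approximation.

f(x) = cos(x) - x²
x₀ = 0.06, x₁ = 0.89

Secant formula: x_{n+1} = x_n - f(x_n)(x_n - x_{n-1})/(f(x_n) - f(x_{n-1}))

Iteration 1:
  f(0.060000) = 0.994601
  f(0.890000) = -0.162688
  x_2 = 0.890000 - (-0.162688)×(0.890000 - 0.060000)/(-0.162688 - 0.994601)
       = 0.773321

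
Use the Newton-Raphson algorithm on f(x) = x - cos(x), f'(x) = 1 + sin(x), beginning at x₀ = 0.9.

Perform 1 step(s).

f(x) = x - cos(x)
f'(x) = 1 + sin(x)
x₀ = 0.9

Newton-Raphson formula: x_{n+1} = x_n - f(x_n)/f'(x_n)

Iteration 1:
  f(0.900000) = 0.278390
  f'(0.900000) = 1.783327
  x_1 = 0.900000 - 0.278390/1.783327 = 0.743893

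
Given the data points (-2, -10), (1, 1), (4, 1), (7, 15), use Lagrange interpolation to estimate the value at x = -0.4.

Lagrange interpolation formula:
P(x) = Σ yᵢ × Lᵢ(x)
where Lᵢ(x) = Π_{j≠i} (x - xⱼ)/(xᵢ - xⱼ)

L_0(-0.4) = (-0.4 - 1)/(-2 - 1) × (-0.4 - 4)/(-2 - 4) × (-0.4 - 7)/(-2 - 7) = 0.281383
L_1(-0.4) = (-0.4 - (-2))/(1 - (-2)) × (-0.4 - 4)/(1 - 4) × (-0.4 - 7)/(1 - 7) = 0.964741
L_2(-0.4) = (-0.4 - (-2))/(4 - (-2)) × (-0.4 - 1)/(4 - 1) × (-0.4 - 7)/(4 - 7) = -0.306963
L_3(-0.4) = (-0.4 - (-2))/(7 - (-2)) × (-0.4 - 1)/(7 - 1) × (-0.4 - 4)/(7 - 4) = 0.060840

P(-0.4) = (-10)×L_0(-0.4) + 1×L_1(-0.4) + 1×L_2(-0.4) + 15×L_3(-0.4)
P(-0.4) = -1.243457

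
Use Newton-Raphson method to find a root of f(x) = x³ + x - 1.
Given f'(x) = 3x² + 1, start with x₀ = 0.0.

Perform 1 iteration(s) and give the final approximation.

f(x) = x³ + x - 1
f'(x) = 3x² + 1
x₀ = 0.0

Newton-Raphson formula: x_{n+1} = x_n - f(x_n)/f'(x_n)

Iteration 1:
  f(0.000000) = -1.000000
  f'(0.000000) = 1.000000
  x_1 = 0.000000 - (-1.000000)/1.000000 = 1.000000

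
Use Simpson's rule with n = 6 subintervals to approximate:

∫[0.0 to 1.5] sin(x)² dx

f(x) = sin(x)²
a = 0.0, b = 1.5, n = 6
h = (b - a)/n = 0.250000

Simpson's rule: (h/3)[f(x₀) + 4f(x₁) + 2f(x₂) + ... + f(xₙ)]

x_0 = 0.0000, f(x_0) = 0.000000, coefficient = 1
x_1 = 0.2500, f(x_1) = 0.061209, coefficient = 4
x_2 = 0.5000, f(x_2) = 0.229849, coefficient = 2
x_3 = 0.7500, f(x_3) = 0.464631, coefficient = 4
x_4 = 1.0000, f(x_4) = 0.708073, coefficient = 2
x_5 = 1.2500, f(x_5) = 0.900572, coefficient = 4
x_6 = 1.5000, f(x_6) = 0.994996, coefficient = 1

I ≈ (0.250000/3) × 8.576488 = 0.714707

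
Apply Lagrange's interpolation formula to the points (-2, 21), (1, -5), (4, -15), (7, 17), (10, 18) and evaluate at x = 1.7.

Lagrange interpolation formula:
P(x) = Σ yᵢ × Lᵢ(x)
where Lᵢ(x) = Π_{j≠i} (x - xⱼ)/(xᵢ - xⱼ)

L_0(1.7) = (1.7 - 1)/(-2 - 1) × (1.7 - 4)/(-2 - 4) × (1.7 - 7)/(-2 - 7) × (1.7 - 10)/(-2 - 10) = -0.036432
L_1(1.7) = (1.7 - (-2))/(1 - (-2)) × (1.7 - 4)/(1 - 4) × (1.7 - 7)/(1 - 7) × (1.7 - 10)/(1 - 10) = 0.770278
L_2(1.7) = (1.7 - (-2))/(4 - (-2)) × (1.7 - 1)/(4 - 1) × (1.7 - 7)/(4 - 7) × (1.7 - 10)/(4 - 10) = 0.351648
L_3(1.7) = (1.7 - (-2))/(7 - (-2)) × (1.7 - 1)/(7 - 1) × (1.7 - 4)/(7 - 4) × (1.7 - 10)/(7 - 10) = -0.101735
L_4(1.7) = (1.7 - (-2))/(10 - (-2)) × (1.7 - 1)/(10 - 1) × (1.7 - 4)/(10 - 4) × (1.7 - 7)/(10 - 7) = 0.016241

P(1.7) = 21×L_0(1.7) + (-5)×L_1(1.7) + (-15)×L_2(1.7) + 17×L_3(1.7) + 18×L_4(1.7)
P(1.7) = -11.328345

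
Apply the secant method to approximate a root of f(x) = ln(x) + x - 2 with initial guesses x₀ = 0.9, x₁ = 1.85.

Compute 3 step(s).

f(x) = ln(x) + x - 2
x₀ = 0.9, x₁ = 1.85

Secant formula: x_{n+1} = x_n - f(x_n)(x_n - x_{n-1})/(f(x_n) - f(x_{n-1}))

Iteration 1:
  f(0.900000) = -1.205361
  f(1.850000) = 0.465186
  x_2 = 1.850000 - 0.465186×(1.850000 - 0.900000)/(0.465186 - (-1.205361))
       = 1.585460
Iteration 2:
  f(1.850000) = 0.465186
  f(1.585460) = 0.046335
  x_3 = 1.585460 - 0.046335×(1.585460 - 1.850000)/(0.046335 - 0.465186)
       = 1.556196
Iteration 3:
  f(1.585460) = 0.046335
  f(1.556196) = -0.001560
  x_4 = 1.556196 - (-0.001560)×(1.556196 - 1.585460)/(-0.001560 - 0.046335)
       = 1.557149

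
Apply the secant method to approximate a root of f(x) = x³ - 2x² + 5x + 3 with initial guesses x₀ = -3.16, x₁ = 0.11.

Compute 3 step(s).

f(x) = x³ - 2x² + 5x + 3
x₀ = -3.16, x₁ = 0.11

Secant formula: x_{n+1} = x_n - f(x_n)(x_n - x_{n-1})/(f(x_n) - f(x_{n-1}))

Iteration 1:
  f(-3.160000) = -64.325696
  f(0.110000) = 3.527131
  x_2 = 0.110000 - 3.527131×(0.110000 - (-3.160000))/(3.527131 - (-64.325696))
       = -0.059981
Iteration 2:
  f(0.110000) = 3.527131
  f(-0.059981) = 2.692682
  x_3 = -0.059981 - 2.692682×(-0.059981 - 0.110000)/(2.692682 - 3.527131)
       = -0.608494
Iteration 3:
  f(-0.059981) = 2.692682
  f(-0.608494) = -1.008302
  x_4 = -0.608494 - (-1.008302)×(-0.608494 - (-0.059981))/(-1.008302 - 2.692682)
       = -0.459056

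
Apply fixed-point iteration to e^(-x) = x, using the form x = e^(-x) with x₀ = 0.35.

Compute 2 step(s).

Equation: e^(-x) = x
Fixed-point form: x = e^(-x)
x₀ = 0.35

x_1 = g(0.350000) = 0.704688
x_2 = g(0.704688) = 0.494263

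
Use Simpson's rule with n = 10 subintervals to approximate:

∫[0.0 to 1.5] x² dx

f(x) = x²
a = 0.0, b = 1.5, n = 10
h = (b - a)/n = 0.150000

Simpson's rule: (h/3)[f(x₀) + 4f(x₁) + 2f(x₂) + ... + f(xₙ)]

x_0 = 0.0000, f(x_0) = 0.000000, coefficient = 1
x_1 = 0.1500, f(x_1) = 0.022500, coefficient = 4
x_2 = 0.3000, f(x_2) = 0.090000, coefficient = 2
x_3 = 0.4500, f(x_3) = 0.202500, coefficient = 4
x_4 = 0.6000, f(x_4) = 0.360000, coefficient = 2
x_5 = 0.7500, f(x_5) = 0.562500, coefficient = 4
x_6 = 0.9000, f(x_6) = 0.810000, coefficient = 2
x_7 = 1.0500, f(x_7) = 1.102500, coefficient = 4
x_8 = 1.2000, f(x_8) = 1.440000, coefficient = 2
x_9 = 1.3500, f(x_9) = 1.822500, coefficient = 4
x_10 = 1.5000, f(x_10) = 2.250000, coefficient = 1

I ≈ (0.150000/3) × 22.500000 = 1.125000
Exact value: 1.125000
Error: 0.000000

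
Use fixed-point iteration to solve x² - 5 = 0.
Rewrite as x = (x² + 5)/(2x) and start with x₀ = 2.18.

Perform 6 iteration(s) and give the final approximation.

Equation: x² - 5 = 0
Fixed-point form: x = (x² + 5)/(2x)
x₀ = 2.18

x_1 = g(2.180000) = 2.236789
x_2 = g(2.236789) = 2.236068
x_3 = g(2.236068) = 2.236068
x_4 = g(2.236068) = 2.236068
x_5 = g(2.236068) = 2.236068
x_6 = g(2.236068) = 2.236068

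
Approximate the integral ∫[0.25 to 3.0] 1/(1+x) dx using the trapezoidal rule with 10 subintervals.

f(x) = 1/(1+x)
a = 0.25, b = 3.0, n = 10
h = (b - a)/n = 0.275000

Trapezoidal rule: (h/2)[f(x₀) + 2f(x₁) + 2f(x₂) + ... + f(xₙ)]

x_0 = 0.2500, f(x_0) = 0.800000, coefficient = 1
x_1 = 0.5250, f(x_1) = 0.655738, coefficient = 2
x_2 = 0.8000, f(x_2) = 0.555556, coefficient = 2
x_3 = 1.0750, f(x_3) = 0.481928, coefficient = 2
x_4 = 1.3500, f(x_4) = 0.425532, coefficient = 2
x_5 = 1.6250, f(x_5) = 0.380952, coefficient = 2
x_6 = 1.9000, f(x_6) = 0.344828, coefficient = 2
x_7 = 2.1750, f(x_7) = 0.314961, coefficient = 2
x_8 = 2.4500, f(x_8) = 0.289855, coefficient = 2
x_9 = 2.7250, f(x_9) = 0.268456, coefficient = 2
x_10 = 3.0000, f(x_10) = 0.250000, coefficient = 1

I ≈ (0.275000/2) × 8.485610 = 1.166771
Exact value: 1.163151
Error: 0.003621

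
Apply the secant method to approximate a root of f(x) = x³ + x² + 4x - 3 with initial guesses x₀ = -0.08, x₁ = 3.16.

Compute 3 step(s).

f(x) = x³ + x² + 4x - 3
x₀ = -0.08, x₁ = 3.16

Secant formula: x_{n+1} = x_n - f(x_n)(x_n - x_{n-1})/(f(x_n) - f(x_{n-1}))

Iteration 1:
  f(-0.080000) = -3.314112
  f(3.160000) = 51.180096
  x_2 = 3.160000 - 51.180096×(3.160000 - (-0.080000))/(51.180096 - (-3.314112))
       = 0.117043
Iteration 2:
  f(3.160000) = 51.180096
  f(0.117043) = -2.516524
  x_3 = 0.117043 - (-2.516524)×(0.117043 - 3.160000)/(-2.516524 - 51.180096)
       = 0.259653
Iteration 3:
  f(0.117043) = -2.516524
  f(0.259653) = -1.876461
  x_4 = 0.259653 - (-1.876461)×(0.259653 - 0.117043)/(-1.876461 - (-2.516524))
       = 0.677740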